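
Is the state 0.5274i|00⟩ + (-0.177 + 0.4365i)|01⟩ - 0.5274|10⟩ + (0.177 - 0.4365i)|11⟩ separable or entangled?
Entangled

Writing the state as a|00⟩ + b|01⟩ + c|10⟩ + d|11⟩, it is a product state iff ad − bc = 0.
Here (a, b, c, d) = (0.5274i, (-0.177 + 0.4365i), -0.5274, (0.177 - 0.4365i)): ad − bc = (0.5274i)(0.177 - 0.4365i) − (-0.177 + 0.4365i)(-0.5274) = (0.1369 + 0.3236i) ≠ 0, so the state is entangled.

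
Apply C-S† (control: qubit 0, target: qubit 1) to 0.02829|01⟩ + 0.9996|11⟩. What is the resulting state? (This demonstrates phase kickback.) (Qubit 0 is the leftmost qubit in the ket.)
0.02829|01⟩ - 0.9996i|11⟩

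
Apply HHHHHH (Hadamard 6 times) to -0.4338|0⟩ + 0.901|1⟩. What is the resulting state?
-0.4338|0⟩ + 0.901|1⟩

H² = I, so an even number of Hadamards cancels: H^6 = I and the state is unchanged.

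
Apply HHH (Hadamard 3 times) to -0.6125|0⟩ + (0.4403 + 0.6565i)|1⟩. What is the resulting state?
(-0.1218 + 0.4642i)|0⟩ + (-0.7444 - 0.4642i)|1⟩

H² = I, so H^3 = H: a single Hadamard. With (a, b) = (-0.6125, (0.4403 + 0.6565i)), H gives ((a + b)/√2, (a − b)/√2) = ((-0.1218 + 0.4642i), (-0.7444 - 0.4642i)).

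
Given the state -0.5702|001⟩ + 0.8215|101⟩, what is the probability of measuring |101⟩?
0.6749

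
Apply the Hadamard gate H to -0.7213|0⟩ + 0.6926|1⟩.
-0.02029|0⟩ - 0.9998|1⟩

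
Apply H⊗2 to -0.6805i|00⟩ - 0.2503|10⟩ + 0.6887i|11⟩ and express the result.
(-0.1252 + 0.0041i)|00⟩ + (-0.1252 - 0.6846i)|01⟩ + (0.1252 - 0.6846i)|10⟩ + (0.1252 + 0.0041i)|11⟩

H⊗2 gives amp(|y⟩) = (1/2) Σ_x (−1)^(x·y) amp(|x⟩), where x·y is the number of positions in which both x and y have a 1.
|00⟩: (-0.6805i - 0.2503 + 0.6887i)/2 = (-0.1252 + 0.0041i)
|01⟩: (-0.6805i - 0.2503 - 0.6887i)/2 = (-0.1252 - 0.6846i)
|10⟩: (-0.6805i + 0.2503 - 0.6887i)/2 = (0.1252 - 0.6846i)
|11⟩: (-0.6805i + 0.2503 + 0.6887i)/2 = (0.1252 + 0.0041i)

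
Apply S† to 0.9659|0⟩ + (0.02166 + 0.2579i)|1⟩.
0.9659|0⟩ + (0.2579 - 0.02166i)|1⟩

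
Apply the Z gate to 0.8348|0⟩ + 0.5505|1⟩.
0.8348|0⟩ - 0.5505|1⟩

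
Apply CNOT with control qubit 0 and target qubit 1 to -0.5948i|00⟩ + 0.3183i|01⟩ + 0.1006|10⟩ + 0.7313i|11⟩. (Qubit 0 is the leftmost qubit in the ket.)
-0.5948i|00⟩ + 0.3183i|01⟩ + 0.7313i|10⟩ + 0.1006|11⟩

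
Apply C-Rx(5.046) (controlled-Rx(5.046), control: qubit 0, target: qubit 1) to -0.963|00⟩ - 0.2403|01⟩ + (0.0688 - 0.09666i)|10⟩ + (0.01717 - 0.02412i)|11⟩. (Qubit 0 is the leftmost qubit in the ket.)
-0.963|00⟩ - 0.2403|01⟩ + (-0.07004 + 0.06879i)|10⟩ + (-0.07004 - 0.02025i)|11⟩

C-Rx(5.046) leaves the control-|0⟩ kets |00⟩, |01⟩ unchanged and applies Rx(5.046) to qubit 1 on the control-|1⟩ pair (|10⟩, |11⟩).
Rx(5.046) = [[cos(θ/2), −i·sin(θ/2)], [−i·sin(θ/2), cos(θ/2)]]; θ = 5.046, cos(θ/2) ≈ -0.814695, sin(θ/2) ≈ 0.579889.
With a = amp(|10⟩) = (0.0688 - 0.09666i) and b = amp(|11⟩) = (0.01717 - 0.02412i):
new amp(|10⟩) = (-0.814695)·a + (-0.579889i)·b = (-0.07004 + 0.06879i)
new amp(|11⟩) = (-0.579889i)·a + (-0.814695)·b = (-0.07004 - 0.02025i)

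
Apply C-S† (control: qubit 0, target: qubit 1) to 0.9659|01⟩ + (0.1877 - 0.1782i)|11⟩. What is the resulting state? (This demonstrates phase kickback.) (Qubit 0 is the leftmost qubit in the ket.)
0.9659|01⟩ + (-0.1782 - 0.1877i)|11⟩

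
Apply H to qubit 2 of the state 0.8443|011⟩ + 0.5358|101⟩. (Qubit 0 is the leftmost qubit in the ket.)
0.597|010⟩ - 0.597|011⟩ + 0.3789|100⟩ - 0.3789|101⟩

H on qubit 2 mixes each pair of kets that differ only in qubit 2: amplitudes (a, b) of (|…0…⟩, |…1…⟩) become ((a + b)/√2, (a − b)/√2). Kets absent from the input have amplitude 0.
(|010⟩, |011⟩): (a, b) = (0, 0.8443) → (0.597, -0.597)
(|100⟩, |101⟩): (a, b) = (0, 0.5358) → (0.3789, -0.3789)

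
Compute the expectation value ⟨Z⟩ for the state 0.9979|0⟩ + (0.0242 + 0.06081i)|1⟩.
0.9915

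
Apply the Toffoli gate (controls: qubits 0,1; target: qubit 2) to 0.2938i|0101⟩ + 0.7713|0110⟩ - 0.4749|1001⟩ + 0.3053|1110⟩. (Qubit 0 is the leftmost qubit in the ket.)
0.2938i|0101⟩ + 0.7713|0110⟩ - 0.4749|1001⟩ + 0.3053|1100⟩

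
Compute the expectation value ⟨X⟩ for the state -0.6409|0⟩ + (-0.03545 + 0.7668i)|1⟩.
0.04544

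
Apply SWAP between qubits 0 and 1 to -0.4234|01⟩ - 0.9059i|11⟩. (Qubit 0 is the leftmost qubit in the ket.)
-0.4234|10⟩ - 0.9059i|11⟩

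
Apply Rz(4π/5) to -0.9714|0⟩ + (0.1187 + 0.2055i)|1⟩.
(-0.3002 + 0.9239i)|0⟩ + (-0.1588 + 0.1764i)|1⟩

Rz(4π/5) = [[e^(−iθ/2), 0], [0, e^(iθ/2)]] with e^(±iθ/2) = cos(θ/2) ± i·sin(θ/2); θ = 4π/5, cos(θ/2) ≈ 0.309017, sin(θ/2) ≈ 0.951057.
With a = amp(|0⟩) = -0.9714 and b = amp(|1⟩) = (0.1187 + 0.2055i):
new amp(|0⟩) = (0.309017 - 0.951057i)·a = (-0.3002 + 0.9239i)
new amp(|1⟩) = (0.309017 + 0.951057i)·b = (-0.1588 + 0.1764i)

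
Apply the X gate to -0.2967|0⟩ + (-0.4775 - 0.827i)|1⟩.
(-0.4775 - 0.827i)|0⟩ - 0.2967|1⟩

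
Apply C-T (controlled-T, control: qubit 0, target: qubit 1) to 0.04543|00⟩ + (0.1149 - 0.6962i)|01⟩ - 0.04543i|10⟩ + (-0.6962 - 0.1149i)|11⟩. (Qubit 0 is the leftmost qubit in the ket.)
0.04543|00⟩ + (0.1149 - 0.6962i)|01⟩ - 0.04543i|10⟩ + (-0.411 - 0.5735i)|11⟩

C-T leaves the control-|0⟩ kets |00⟩, |01⟩ unchanged and applies T to qubit 1 on the control-|1⟩ pair (|10⟩, |11⟩).
T = [[1, 0], [0, (1/√2 + (1/√2)i)]].
With a = amp(|10⟩) = -0.04543i and b = amp(|11⟩) = (-0.6962 - 0.1149i):
new amp(|10⟩) = (1)·a = -0.04543i
new amp(|11⟩) = (1/√2 + (1/√2)i)·b = (-0.411 - 0.5735i)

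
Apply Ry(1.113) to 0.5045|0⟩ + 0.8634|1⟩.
-0.02769|0⟩ + 0.9996|1⟩

Ry(1.113) = [[cos(θ/2), −sin(θ/2)], [sin(θ/2), cos(θ/2)]]; θ = 1.113, cos(θ/2) ≈ 0.849109, sin(θ/2) ≈ 0.528218.
With a = amp(|0⟩) = 0.5045 and b = amp(|1⟩) = 0.8634:
new amp(|0⟩) = (0.849109)·a + (-0.528218)·b = -0.02769
new amp(|1⟩) = (0.528218)·a + (0.849109)·b = 0.9996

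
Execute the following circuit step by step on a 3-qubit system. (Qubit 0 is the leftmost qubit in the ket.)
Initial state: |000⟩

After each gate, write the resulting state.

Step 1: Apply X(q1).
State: |010⟩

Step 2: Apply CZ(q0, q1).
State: |010⟩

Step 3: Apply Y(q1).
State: -i|000⟩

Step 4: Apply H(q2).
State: -(1/√2)i|000⟩ - (1/√2)i|001⟩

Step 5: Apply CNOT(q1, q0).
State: -(1/√2)i|000⟩ - (1/√2)i|001⟩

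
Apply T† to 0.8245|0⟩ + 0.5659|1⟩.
0.8245|0⟩ + (0.4002 - 0.4002i)|1⟩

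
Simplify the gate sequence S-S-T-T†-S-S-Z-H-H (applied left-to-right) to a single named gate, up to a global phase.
Z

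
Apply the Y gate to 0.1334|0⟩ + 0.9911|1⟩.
-0.9911i|0⟩ + 0.1334i|1⟩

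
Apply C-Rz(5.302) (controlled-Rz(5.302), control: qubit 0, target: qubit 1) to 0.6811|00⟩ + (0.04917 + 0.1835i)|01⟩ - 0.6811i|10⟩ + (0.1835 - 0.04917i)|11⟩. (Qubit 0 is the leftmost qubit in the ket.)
0.6811|00⟩ + (0.04917 + 0.1835i)|01⟩ + (-0.3209 + 0.6008i)|10⟩ + (-0.1387 + 0.1298i)|11⟩

C-Rz(5.302) leaves the control-|0⟩ kets |00⟩, |01⟩ unchanged and applies Rz(5.302) to qubit 1 on the control-|1⟩ pair (|10⟩, |11⟩).
Rz(5.302) = [[e^(−iθ/2), 0], [0, e^(iθ/2)]] with e^(±iθ/2) = cos(θ/2) ± i·sin(θ/2); θ = 5.302, cos(θ/2) ≈ -0.882054, sin(θ/2) ≈ 0.471149.
With a = amp(|10⟩) = -0.6811i and b = amp(|11⟩) = (0.1835 - 0.04917i):
new amp(|10⟩) = (-0.882054 - 0.471149i)·a = (-0.3209 + 0.6008i)
new amp(|11⟩) = (-0.882054 + 0.471149i)·b = (-0.1387 + 0.1298i)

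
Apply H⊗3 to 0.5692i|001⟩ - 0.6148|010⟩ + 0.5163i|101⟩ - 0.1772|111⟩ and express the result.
(-0.28 + 0.3838i)|000⟩ + (-0.1547 - 0.3838i)|001⟩ + (0.28 + 0.3838i)|010⟩ + (0.1547 - 0.3838i)|011⟩ + (-0.1547 + 0.0187i)|100⟩ + (-0.28 - 0.0187i)|101⟩ + (0.1547 + 0.0187i)|110⟩ + (0.28 - 0.0187i)|111⟩

H⊗3 gives amp(|y⟩) = (1/2√2) Σ_x (−1)^(x·y) amp(|x⟩), where x·y is the number of positions in which both x and y have a 1.
|000⟩: (0.5692i - 0.6148 + 0.5163i - 0.1772)/(2√2) = (-0.28 + 0.3838i)
|001⟩: (-0.5692i - 0.6148 - 0.5163i + 0.1772)/(2√2) = (-0.1547 - 0.3838i)
|010⟩: (0.5692i + 0.6148 + 0.5163i + 0.1772)/(2√2) = (0.28 + 0.3838i)
|011⟩: (-0.5692i + 0.6148 - 0.5163i - 0.1772)/(2√2) = (0.1547 - 0.3838i)
|100⟩: (0.5692i - 0.6148 - 0.5163i + 0.1772)/(2√2) = (-0.1547 + 0.0187i)
|101⟩: (-0.5692i - 0.6148 + 0.5163i - 0.1772)/(2√2) = (-0.28 - 0.0187i)
|110⟩: (0.5692i + 0.6148 - 0.5163i - 0.1772)/(2√2) = (0.1547 + 0.0187i)
|111⟩: (-0.5692i + 0.6148 + 0.5163i + 0.1772)/(2√2) = (0.28 - 0.0187i)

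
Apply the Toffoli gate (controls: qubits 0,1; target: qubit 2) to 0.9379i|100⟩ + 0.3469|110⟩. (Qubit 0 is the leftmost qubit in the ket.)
0.9379i|100⟩ + 0.3469|111⟩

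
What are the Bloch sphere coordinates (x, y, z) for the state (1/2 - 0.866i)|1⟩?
(0, 0, -1)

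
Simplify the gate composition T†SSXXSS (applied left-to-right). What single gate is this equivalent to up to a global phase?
T†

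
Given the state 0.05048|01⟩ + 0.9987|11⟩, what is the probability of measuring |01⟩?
0.002548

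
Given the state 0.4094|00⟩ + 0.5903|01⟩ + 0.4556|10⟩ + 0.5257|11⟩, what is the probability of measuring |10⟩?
0.2076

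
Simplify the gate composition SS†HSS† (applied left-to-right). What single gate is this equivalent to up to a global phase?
H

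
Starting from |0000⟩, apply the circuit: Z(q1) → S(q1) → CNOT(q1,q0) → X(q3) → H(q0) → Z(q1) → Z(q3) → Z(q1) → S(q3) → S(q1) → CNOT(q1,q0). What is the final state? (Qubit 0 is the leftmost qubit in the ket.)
-(1/√2)i|0001⟩ - (1/√2)i|1001⟩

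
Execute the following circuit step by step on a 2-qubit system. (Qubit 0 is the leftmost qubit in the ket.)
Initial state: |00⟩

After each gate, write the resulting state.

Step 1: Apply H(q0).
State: 1/√2|00⟩ + 1/√2|10⟩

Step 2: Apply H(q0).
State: |00⟩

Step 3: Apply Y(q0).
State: i|10⟩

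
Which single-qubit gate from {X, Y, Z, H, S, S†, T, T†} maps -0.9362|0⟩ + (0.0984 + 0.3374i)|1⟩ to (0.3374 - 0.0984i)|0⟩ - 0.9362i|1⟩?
Y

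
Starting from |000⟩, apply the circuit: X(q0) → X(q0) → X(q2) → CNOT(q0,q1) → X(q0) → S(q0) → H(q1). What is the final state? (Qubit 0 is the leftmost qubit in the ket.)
(1/√2)i|101⟩ + (1/√2)i|111⟩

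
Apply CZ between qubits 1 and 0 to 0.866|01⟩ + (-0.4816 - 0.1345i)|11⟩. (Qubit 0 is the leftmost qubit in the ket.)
0.866|01⟩ + (0.4816 + 0.1345i)|11⟩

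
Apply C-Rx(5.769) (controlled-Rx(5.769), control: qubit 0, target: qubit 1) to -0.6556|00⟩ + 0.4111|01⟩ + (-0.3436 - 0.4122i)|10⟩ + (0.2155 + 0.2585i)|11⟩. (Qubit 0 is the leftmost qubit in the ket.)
-0.6556|00⟩ + 0.4111|01⟩ + (0.398 + 0.3439i)|10⟩ + (-0.3132 - 0.1626i)|11⟩

C-Rx(5.769) leaves the control-|0⟩ kets |00⟩, |01⟩ unchanged and applies Rx(5.769) to qubit 1 on the control-|1⟩ pair (|10⟩, |11⟩).
Rx(5.769) = [[cos(θ/2), −i·sin(θ/2)], [−i·sin(θ/2), cos(θ/2)]]; θ = 5.769, cos(θ/2) ≈ -0.967133, sin(θ/2) ≈ 0.25427.
With a = amp(|10⟩) = (-0.3436 - 0.4122i) and b = amp(|11⟩) = (0.2155 + 0.2585i):
new amp(|10⟩) = (-0.967133)·a + (-0.25427i)·b = (0.398 + 0.3439i)
new amp(|11⟩) = (-0.25427i)·a + (-0.967133)·b = (-0.3132 - 0.1626i)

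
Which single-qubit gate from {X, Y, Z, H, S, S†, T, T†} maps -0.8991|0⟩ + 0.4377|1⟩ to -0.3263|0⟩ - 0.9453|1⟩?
H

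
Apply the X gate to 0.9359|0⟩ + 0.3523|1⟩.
0.3523|0⟩ + 0.9359|1⟩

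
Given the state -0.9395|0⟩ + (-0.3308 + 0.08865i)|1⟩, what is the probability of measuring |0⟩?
0.8827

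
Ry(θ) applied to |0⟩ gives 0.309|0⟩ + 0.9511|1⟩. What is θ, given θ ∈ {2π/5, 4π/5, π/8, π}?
4π/5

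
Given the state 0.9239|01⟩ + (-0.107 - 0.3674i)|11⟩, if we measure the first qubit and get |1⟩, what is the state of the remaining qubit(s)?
(-0.2796 - 0.9601i)|1⟩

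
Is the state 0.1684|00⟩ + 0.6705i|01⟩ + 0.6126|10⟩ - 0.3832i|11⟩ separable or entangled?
Entangled

Writing the state as a|00⟩ + b|01⟩ + c|10⟩ + d|11⟩, it is a product state iff ad − bc = 0.
Here (a, b, c, d) = (0.1684, 0.6705i, 0.6126, -0.3832i): ad − bc = (0.1684)(-0.3832i) − (0.6705i)(0.6126) = -0.4753i ≠ 0, so the state is entangled.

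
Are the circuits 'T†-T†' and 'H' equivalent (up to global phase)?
No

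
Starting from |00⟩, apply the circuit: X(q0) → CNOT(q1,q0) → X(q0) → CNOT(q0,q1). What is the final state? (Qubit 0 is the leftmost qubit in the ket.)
|00⟩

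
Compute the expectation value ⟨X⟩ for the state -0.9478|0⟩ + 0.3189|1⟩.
-0.6045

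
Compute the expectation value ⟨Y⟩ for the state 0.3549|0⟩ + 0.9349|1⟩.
0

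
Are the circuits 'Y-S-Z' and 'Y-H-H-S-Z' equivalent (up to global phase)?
Yes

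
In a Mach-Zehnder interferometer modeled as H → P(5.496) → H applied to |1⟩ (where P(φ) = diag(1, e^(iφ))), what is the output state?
(0.1471 + 0.3542i)|0⟩ + (0.8529 - 0.3542i)|1⟩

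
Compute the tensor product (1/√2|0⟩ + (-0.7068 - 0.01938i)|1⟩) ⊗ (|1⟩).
1/√2|01⟩ + (-0.7068 - 0.01938i)|11⟩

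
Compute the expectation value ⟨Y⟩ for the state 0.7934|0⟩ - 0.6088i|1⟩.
-0.966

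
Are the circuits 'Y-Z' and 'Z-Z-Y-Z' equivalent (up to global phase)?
Yes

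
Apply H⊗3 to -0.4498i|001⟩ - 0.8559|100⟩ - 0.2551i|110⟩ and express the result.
(-0.3026 - 0.2492i)|000⟩ + (-0.3026 + 0.06884i)|001⟩ + (-0.3026 - 0.06884i)|010⟩ + (-0.3026 + 0.2492i)|011⟩ + (0.3026 - 0.06884i)|100⟩ + (0.3026 + 0.2492i)|101⟩ + (0.3026 - 0.2492i)|110⟩ + (0.3026 + 0.06884i)|111⟩

H⊗3 gives amp(|y⟩) = (1/2√2) Σ_x (−1)^(x·y) amp(|x⟩), where x·y is the number of positions in which both x and y have a 1.
|000⟩: (-0.4498i - 0.8559 - 0.2551i)/(2√2) = (-0.3026 - 0.2492i)
|001⟩: (0.4498i - 0.8559 - 0.2551i)/(2√2) = (-0.3026 + 0.06884i)
|010⟩: (-0.4498i - 0.8559 + 0.2551i)/(2√2) = (-0.3026 - 0.06884i)
|011⟩: (0.4498i - 0.8559 + 0.2551i)/(2√2) = (-0.3026 + 0.2492i)
|100⟩: (-0.4498i + 0.8559 + 0.2551i)/(2√2) = (0.3026 - 0.06884i)
|101⟩: (0.4498i + 0.8559 + 0.2551i)/(2√2) = (0.3026 + 0.2492i)
|110⟩: (-0.4498i + 0.8559 - 0.2551i)/(2√2) = (0.3026 - 0.2492i)
|111⟩: (0.4498i + 0.8559 - 0.2551i)/(2√2) = (0.3026 + 0.06884i)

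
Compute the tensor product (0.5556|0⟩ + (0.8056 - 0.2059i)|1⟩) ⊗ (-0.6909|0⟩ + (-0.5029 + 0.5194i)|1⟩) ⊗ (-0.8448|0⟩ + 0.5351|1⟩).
0.3243|000⟩ - 0.2054|001⟩ + (0.236 - 0.2438i)|010⟩ + (-0.1495 + 0.1544i)|011⟩ + (0.4702 - 0.1202i)|100⟩ + (-0.2978 + 0.07612i)|101⟩ + (0.2519 - 0.441i)|110⟩ + (-0.1596 + 0.2793i)|111⟩

amp(|b₁b₂…⟩) = product of the factor amplitudes for bits b₁, b₂, …; only kets whose every factor amplitude is nonzero survive.
|000⟩: (0.5556)(-0.6909)(-0.8448) = 0.3243
|001⟩: (0.5556)(-0.6909)(0.5351) = -0.2054
|010⟩: (0.5556)(-0.5029 + 0.5194i)(-0.8448) = (0.236 - 0.2438i)
|011⟩: (0.5556)(-0.5029 + 0.5194i)(0.5351) = (-0.1495 + 0.1544i)
|100⟩: (0.8056 - 0.2059i)(-0.6909)(-0.8448) = (0.4702 - 0.1202i)
|101⟩: (0.8056 - 0.2059i)(-0.6909)(0.5351) = (-0.2978 + 0.07612i)
|110⟩: (0.8056 - 0.2059i)(-0.5029 + 0.5194i)(-0.8448) = (0.2519 - 0.441i)
|111⟩: (0.8056 - 0.2059i)(-0.5029 + 0.5194i)(0.5351) = (-0.1596 + 0.2793i)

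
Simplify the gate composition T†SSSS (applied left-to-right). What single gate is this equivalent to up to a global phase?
T†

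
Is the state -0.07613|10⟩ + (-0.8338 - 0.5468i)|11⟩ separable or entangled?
Separable

Writing the state as a|00⟩ + b|01⟩ + c|10⟩ + d|11⟩, it is a product state iff ad − bc = 0.
Here (a, b, c, d) = (0, 0, -0.07613, (-0.8338 - 0.5468i)): ad − bc = (0)(-0.8338 - 0.5468i) − (0)(-0.07613) = 0, so the state is separable.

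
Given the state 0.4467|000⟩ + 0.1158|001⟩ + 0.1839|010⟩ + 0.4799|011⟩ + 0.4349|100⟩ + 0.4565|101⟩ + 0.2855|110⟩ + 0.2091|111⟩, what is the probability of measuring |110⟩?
0.08151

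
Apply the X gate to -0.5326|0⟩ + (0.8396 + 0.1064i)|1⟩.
(0.8396 + 0.1064i)|0⟩ - 0.5326|1⟩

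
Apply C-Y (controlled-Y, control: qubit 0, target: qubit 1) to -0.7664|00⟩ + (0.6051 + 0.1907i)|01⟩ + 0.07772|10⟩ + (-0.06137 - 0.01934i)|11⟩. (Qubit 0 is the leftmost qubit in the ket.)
-0.7664|00⟩ + (0.6051 + 0.1907i)|01⟩ + (-0.01934 + 0.06137i)|10⟩ + 0.07772i|11⟩

C-Y leaves the control-|0⟩ kets |00⟩, |01⟩ unchanged and applies Y to qubit 1 on the control-|1⟩ pair (|10⟩, |11⟩).
Y = [[0, -i], [i, 0]].
With a = amp(|10⟩) = 0.07772 and b = amp(|11⟩) = (-0.06137 - 0.01934i):
new amp(|10⟩) = (-i)·b = (-0.01934 + 0.06137i)
new amp(|11⟩) = (i)·a = 0.07772i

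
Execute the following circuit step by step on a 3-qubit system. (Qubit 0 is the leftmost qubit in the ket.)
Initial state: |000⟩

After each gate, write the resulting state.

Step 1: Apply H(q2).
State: 1/√2|000⟩ + 1/√2|001⟩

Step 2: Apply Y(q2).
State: -(1/√2)i|000⟩ + (1/√2)i|001⟩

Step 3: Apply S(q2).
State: -(1/√2)i|000⟩ - 1/√2|001⟩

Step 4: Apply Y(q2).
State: (1/√2)i|000⟩ + 1/√2|001⟩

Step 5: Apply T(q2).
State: (1/√2)i|000⟩ + (1/2 + (1/2)i)|001⟩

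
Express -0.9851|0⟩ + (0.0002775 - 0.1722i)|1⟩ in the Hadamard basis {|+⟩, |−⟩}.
(-0.6964 - 0.1218i)|+⟩ + (-0.6968 + 0.1218i)|−⟩

With |ψ⟩ = α|0⟩ + β|1⟩, the Hadamard-basis coefficients are ⟨+|ψ⟩ = (α + β)/√2 and ⟨−|ψ⟩ = (α − β)/√2.
Here α = -0.9851, β = (0.0002775 - 0.1722i): (α + β)/√2 = (-0.6964 - 0.1218i), (α − β)/√2 = (-0.6968 + 0.1218i).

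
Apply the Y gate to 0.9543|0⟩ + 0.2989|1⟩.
-0.2989i|0⟩ + 0.9543i|1⟩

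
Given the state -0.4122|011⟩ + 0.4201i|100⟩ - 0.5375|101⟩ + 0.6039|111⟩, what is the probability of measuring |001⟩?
0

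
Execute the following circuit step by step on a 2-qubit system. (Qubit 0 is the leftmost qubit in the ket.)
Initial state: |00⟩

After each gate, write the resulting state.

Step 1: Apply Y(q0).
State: i|10⟩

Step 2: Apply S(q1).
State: i|10⟩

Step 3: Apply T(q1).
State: i|10⟩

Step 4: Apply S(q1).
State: i|10⟩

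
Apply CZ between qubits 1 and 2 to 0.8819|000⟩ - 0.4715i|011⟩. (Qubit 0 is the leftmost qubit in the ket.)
0.8819|000⟩ + 0.4715i|011⟩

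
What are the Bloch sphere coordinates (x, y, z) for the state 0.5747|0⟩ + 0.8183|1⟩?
(0.9406, 0, -0.3393)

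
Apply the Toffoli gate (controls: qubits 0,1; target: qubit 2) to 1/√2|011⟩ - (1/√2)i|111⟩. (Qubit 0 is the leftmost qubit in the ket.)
1/√2|011⟩ - (1/√2)i|110⟩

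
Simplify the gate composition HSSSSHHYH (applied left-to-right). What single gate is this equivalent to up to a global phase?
Y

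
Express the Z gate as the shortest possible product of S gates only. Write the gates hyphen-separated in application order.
S-S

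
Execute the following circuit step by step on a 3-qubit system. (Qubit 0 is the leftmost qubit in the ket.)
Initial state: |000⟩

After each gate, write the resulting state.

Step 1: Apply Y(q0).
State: i|100⟩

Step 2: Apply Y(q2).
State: -|101⟩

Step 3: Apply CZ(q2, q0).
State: |101⟩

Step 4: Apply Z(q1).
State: |101⟩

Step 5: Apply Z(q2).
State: -|101⟩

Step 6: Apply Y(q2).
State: i|100⟩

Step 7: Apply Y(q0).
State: |000⟩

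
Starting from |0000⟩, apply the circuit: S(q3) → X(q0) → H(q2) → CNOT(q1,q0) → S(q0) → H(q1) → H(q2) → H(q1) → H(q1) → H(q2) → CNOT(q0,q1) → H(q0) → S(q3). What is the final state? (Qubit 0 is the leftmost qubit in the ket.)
(1/√8)i|0000⟩ + (1/√8)i|0010⟩ + (1/√8)i|0100⟩ + (1/√8)i|0110⟩ - (1/√8)i|1000⟩ - (1/√8)i|1010⟩ - (1/√8)i|1100⟩ - (1/√8)i|1110⟩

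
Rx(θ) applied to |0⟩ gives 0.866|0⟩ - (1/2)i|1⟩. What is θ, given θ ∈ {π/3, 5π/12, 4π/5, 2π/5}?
π/3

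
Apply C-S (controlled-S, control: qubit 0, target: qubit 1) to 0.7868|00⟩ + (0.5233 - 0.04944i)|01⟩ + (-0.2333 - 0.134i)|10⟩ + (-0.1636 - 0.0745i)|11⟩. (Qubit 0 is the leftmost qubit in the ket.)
0.7868|00⟩ + (0.5233 - 0.04944i)|01⟩ + (-0.2333 - 0.134i)|10⟩ + (0.0745 - 0.1636i)|11⟩

C-S leaves the control-|0⟩ kets |00⟩, |01⟩ unchanged and applies S to qubit 1 on the control-|1⟩ pair (|10⟩, |11⟩).
S = [[1, 0], [0, i]].
With a = amp(|10⟩) = (-0.2333 - 0.134i) and b = amp(|11⟩) = (-0.1636 - 0.0745i):
new amp(|10⟩) = (1)·a = (-0.2333 - 0.134i)
new amp(|11⟩) = (i)·b = (0.0745 - 0.1636i)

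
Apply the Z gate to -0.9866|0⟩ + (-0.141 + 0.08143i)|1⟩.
-0.9866|0⟩ + (0.141 - 0.08143i)|1⟩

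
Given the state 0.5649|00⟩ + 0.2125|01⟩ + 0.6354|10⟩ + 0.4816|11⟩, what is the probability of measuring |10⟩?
0.4037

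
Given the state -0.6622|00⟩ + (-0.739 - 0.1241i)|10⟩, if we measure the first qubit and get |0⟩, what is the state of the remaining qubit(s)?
-|0⟩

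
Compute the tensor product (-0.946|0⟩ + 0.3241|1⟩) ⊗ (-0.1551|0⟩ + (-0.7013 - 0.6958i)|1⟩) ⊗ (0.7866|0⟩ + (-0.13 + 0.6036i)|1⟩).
0.1154|000⟩ + (-0.01907 + 0.08856i)|001⟩ + (0.5219 + 0.5178i)|010⟩ + (-0.4836 + 0.3149i)|011⟩ - 0.03954|100⟩ + (0.006535 - 0.03034i)|101⟩ + (-0.1788 - 0.1774i)|110⟩ + (0.1657 - 0.1079i)|111⟩

amp(|b₁b₂…⟩) = product of the factor amplitudes for bits b₁, b₂, …; only kets whose every factor amplitude is nonzero survive.
|000⟩: (-0.946)(-0.1551)(0.7866) = 0.1154
|001⟩: (-0.946)(-0.1551)(-0.13 + 0.6036i) = (-0.01907 + 0.08856i)
|010⟩: (-0.946)(-0.7013 - 0.6958i)(0.7866) = (0.5219 + 0.5178i)
|011⟩: (-0.946)(-0.7013 - 0.6958i)(-0.13 + 0.6036i) = (-0.4836 + 0.3149i)
|100⟩: (0.3241)(-0.1551)(0.7866) = -0.03954
|101⟩: (0.3241)(-0.1551)(-0.13 + 0.6036i) = (0.006535 - 0.03034i)
|110⟩: (0.3241)(-0.7013 - 0.6958i)(0.7866) = (-0.1788 - 0.1774i)
|111⟩: (0.3241)(-0.7013 - 0.6958i)(-0.13 + 0.6036i) = (0.1657 - 0.1079i)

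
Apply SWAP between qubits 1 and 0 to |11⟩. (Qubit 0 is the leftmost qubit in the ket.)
|11⟩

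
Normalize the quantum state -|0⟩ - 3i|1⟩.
-0.3162|0⟩ - 0.9487i|1⟩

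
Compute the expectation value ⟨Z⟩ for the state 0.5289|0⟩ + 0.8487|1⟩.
-0.4406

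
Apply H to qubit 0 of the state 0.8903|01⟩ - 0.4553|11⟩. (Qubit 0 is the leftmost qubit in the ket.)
0.3076|01⟩ + 0.9515|11⟩

H on qubit 0 mixes each pair of kets that differ only in qubit 0: amplitudes (a, b) of (|…0…⟩, |…1…⟩) become ((a + b)/√2, (a − b)/√2). Kets absent from the input have amplitude 0.
(|01⟩, |11⟩): (a, b) = (0.8903, -0.4553) → (0.3076, 0.9515)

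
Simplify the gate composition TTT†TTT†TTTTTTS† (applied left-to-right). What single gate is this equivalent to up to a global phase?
S†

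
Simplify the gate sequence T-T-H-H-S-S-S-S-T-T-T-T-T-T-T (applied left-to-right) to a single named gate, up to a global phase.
T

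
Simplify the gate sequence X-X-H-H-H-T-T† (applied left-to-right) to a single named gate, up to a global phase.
H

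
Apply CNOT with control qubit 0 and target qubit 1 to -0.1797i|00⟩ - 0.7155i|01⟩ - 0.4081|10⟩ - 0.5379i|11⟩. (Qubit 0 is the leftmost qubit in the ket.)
-0.1797i|00⟩ - 0.7155i|01⟩ - 0.5379i|10⟩ - 0.4081|11⟩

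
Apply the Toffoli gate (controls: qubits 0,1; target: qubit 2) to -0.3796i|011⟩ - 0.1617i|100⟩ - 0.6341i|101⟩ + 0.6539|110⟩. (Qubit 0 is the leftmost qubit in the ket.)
-0.3796i|011⟩ - 0.1617i|100⟩ - 0.6341i|101⟩ + 0.6539|111⟩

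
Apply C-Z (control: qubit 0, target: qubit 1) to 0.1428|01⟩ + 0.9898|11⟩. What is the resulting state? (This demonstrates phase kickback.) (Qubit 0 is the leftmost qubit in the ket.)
0.1428|01⟩ - 0.9898|11⟩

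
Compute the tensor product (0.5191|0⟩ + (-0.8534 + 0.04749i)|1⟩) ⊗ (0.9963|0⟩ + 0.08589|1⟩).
0.5172|00⟩ + 0.04459|01⟩ + (-0.8502 + 0.04731i)|10⟩ + (-0.0733 + 0.004079i)|11⟩

amp(|b₁b₂…⟩) = product of the factor amplitudes for bits b₁, b₂, …; only kets whose every factor amplitude is nonzero survive.
|00⟩: (0.5191)(0.9963) = 0.5172
|01⟩: (0.5191)(0.08589) = 0.04459
|10⟩: (-0.8534 + 0.04749i)(0.9963) = (-0.8502 + 0.04731i)
|11⟩: (-0.8534 + 0.04749i)(0.08589) = (-0.0733 + 0.004079i)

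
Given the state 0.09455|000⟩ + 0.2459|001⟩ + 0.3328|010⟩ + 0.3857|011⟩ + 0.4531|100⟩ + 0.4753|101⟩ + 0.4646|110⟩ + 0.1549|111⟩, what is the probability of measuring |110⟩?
0.2159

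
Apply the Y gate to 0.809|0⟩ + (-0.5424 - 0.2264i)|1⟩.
(-0.2264 + 0.5424i)|0⟩ + 0.809i|1⟩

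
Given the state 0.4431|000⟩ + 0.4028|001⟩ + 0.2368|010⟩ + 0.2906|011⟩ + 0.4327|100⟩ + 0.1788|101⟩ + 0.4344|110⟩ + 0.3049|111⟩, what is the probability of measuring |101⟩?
0.03197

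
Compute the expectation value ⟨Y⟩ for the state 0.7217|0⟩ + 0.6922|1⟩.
0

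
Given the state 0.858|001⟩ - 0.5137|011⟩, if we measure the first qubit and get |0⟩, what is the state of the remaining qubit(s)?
0.858|01⟩ - 0.5137|11⟩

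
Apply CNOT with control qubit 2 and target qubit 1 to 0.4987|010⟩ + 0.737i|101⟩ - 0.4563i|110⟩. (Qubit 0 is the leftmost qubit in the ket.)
0.4987|010⟩ - 0.4563i|110⟩ + 0.737i|111⟩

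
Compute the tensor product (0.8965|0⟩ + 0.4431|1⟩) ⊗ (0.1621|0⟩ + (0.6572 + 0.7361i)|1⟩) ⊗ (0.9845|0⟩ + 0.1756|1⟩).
0.1431|000⟩ + 0.02552|001⟩ + (0.58 + 0.6497i)|010⟩ + (0.1035 + 0.1159i)|011⟩ + 0.07071|100⟩ + 0.01261|101⟩ + (0.2867 + 0.3211i)|110⟩ + (0.05114 + 0.05727i)|111⟩

amp(|b₁b₂…⟩) = product of the factor amplitudes for bits b₁, b₂, …; only kets whose every factor amplitude is nonzero survive.
|000⟩: (0.8965)(0.1621)(0.9845) = 0.1431
|001⟩: (0.8965)(0.1621)(0.1756) = 0.02552
|010⟩: (0.8965)(0.6572 + 0.7361i)(0.9845) = (0.58 + 0.6497i)
|011⟩: (0.8965)(0.6572 + 0.7361i)(0.1756) = (0.1035 + 0.1159i)
|100⟩: (0.4431)(0.1621)(0.9845) = 0.07071
|101⟩: (0.4431)(0.1621)(0.1756) = 0.01261
|110⟩: (0.4431)(0.6572 + 0.7361i)(0.9845) = (0.2867 + 0.3211i)
|111⟩: (0.4431)(0.6572 + 0.7361i)(0.1756) = (0.05114 + 0.05727i)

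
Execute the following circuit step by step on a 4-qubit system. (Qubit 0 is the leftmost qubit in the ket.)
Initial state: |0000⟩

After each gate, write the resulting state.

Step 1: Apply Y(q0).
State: i|1000⟩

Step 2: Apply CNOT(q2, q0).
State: i|1000⟩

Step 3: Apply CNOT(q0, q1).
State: i|1100⟩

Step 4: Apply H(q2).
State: (1/√2)i|1100⟩ + (1/√2)i|1110⟩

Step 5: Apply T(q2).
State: (1/√2)i|1100⟩ + (-1/2 + (1/2)i)|1110⟩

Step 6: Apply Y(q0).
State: 1/√2|0100⟩ + (1/2 + (1/2)i)|0110⟩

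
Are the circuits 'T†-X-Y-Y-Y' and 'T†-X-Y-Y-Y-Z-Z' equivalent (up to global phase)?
Yes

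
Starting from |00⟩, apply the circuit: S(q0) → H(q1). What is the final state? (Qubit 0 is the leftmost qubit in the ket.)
1/√2|00⟩ + 1/√2|01⟩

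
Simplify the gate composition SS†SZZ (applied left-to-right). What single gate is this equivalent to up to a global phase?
S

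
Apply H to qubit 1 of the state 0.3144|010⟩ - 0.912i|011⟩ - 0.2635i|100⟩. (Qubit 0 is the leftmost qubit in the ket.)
0.2223|000⟩ - 0.6449i|001⟩ - 0.2223|010⟩ + 0.6449i|011⟩ - 0.1863i|100⟩ - 0.1863i|110⟩

H on qubit 1 mixes each pair of kets that differ only in qubit 1: amplitudes (a, b) of (|…0…⟩, |…1…⟩) become ((a + b)/√2, (a − b)/√2). Kets absent from the input have amplitude 0.
(|000⟩, |010⟩): (a, b) = (0, 0.3144) → (0.2223, -0.2223)
(|001⟩, |011⟩): (a, b) = (0, -0.912i) → (-0.6449i, 0.6449i)
(|100⟩, |110⟩): (a, b) = (-0.2635i, 0) → (-0.1863i, -0.1863i)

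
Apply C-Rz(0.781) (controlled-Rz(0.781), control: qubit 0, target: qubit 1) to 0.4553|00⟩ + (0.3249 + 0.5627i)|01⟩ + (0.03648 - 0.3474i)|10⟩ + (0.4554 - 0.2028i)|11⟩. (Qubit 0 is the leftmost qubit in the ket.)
0.4553|00⟩ + (0.3249 + 0.5627i)|01⟩ + (-0.0985 - 0.3351i)|10⟩ + (0.4983 - 0.01418i)|11⟩

C-Rz(0.781) leaves the control-|0⟩ kets |00⟩, |01⟩ unchanged and applies Rz(0.781) to qubit 1 on the control-|1⟩ pair (|10⟩, |11⟩).
Rz(0.781) = [[e^(−iθ/2), 0], [0, e^(iθ/2)]] with e^(±iθ/2) = cos(θ/2) ± i·sin(θ/2); θ = 0.781, cos(θ/2) ≈ 0.924719, sin(θ/2) ≈ 0.380651.
With a = amp(|10⟩) = (0.03648 - 0.3474i) and b = amp(|11⟩) = (0.4554 - 0.2028i):
new amp(|10⟩) = (0.924719 - 0.380651i)·a = (-0.0985 - 0.3351i)
new amp(|11⟩) = (0.924719 + 0.380651i)·b = (0.4983 - 0.01418i)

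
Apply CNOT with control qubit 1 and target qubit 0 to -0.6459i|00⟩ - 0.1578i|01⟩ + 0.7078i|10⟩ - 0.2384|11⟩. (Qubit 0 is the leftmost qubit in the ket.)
-0.6459i|00⟩ - 0.2384|01⟩ + 0.7078i|10⟩ - 0.1578i|11⟩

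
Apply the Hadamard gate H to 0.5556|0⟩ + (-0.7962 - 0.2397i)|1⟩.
(-0.1701 - 0.1695i)|0⟩ + (0.9559 + 0.1695i)|1⟩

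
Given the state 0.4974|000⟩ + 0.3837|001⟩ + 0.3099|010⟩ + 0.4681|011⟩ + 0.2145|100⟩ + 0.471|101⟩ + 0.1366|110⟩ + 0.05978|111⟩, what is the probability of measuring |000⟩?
0.2474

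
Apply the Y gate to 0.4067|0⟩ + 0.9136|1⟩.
-0.9136i|0⟩ + 0.4067i|1⟩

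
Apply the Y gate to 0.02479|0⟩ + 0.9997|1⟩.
-0.9997i|0⟩ + 0.02479i|1⟩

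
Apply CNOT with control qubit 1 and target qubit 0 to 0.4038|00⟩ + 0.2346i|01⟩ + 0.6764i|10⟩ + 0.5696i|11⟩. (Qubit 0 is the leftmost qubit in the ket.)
0.4038|00⟩ + 0.5696i|01⟩ + 0.6764i|10⟩ + 0.2346i|11⟩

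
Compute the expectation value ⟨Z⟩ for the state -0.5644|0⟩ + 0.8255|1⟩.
-0.3629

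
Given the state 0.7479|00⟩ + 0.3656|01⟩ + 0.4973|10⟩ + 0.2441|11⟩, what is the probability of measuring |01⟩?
0.1337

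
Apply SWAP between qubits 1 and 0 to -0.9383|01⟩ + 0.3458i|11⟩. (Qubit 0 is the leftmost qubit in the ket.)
-0.9383|10⟩ + 0.3458i|11⟩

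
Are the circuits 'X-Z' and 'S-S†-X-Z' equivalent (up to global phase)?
Yes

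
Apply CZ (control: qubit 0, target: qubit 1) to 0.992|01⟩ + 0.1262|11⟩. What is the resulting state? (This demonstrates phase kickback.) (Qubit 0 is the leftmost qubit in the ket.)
0.992|01⟩ - 0.1262|11⟩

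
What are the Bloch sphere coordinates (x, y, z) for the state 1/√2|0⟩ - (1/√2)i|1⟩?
(0, -1, 0)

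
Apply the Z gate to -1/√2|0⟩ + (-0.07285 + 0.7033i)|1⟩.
-1/√2|0⟩ + (0.07285 - 0.7033i)|1⟩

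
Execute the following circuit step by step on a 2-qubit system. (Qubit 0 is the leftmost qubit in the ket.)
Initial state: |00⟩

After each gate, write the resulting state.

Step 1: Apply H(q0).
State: 1/√2|00⟩ + 1/√2|10⟩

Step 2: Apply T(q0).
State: 1/√2|00⟩ + (1/2 + (1/2)i)|10⟩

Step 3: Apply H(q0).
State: (0.8536 + (1/√8)i)|00⟩ + (0.1464 - (1/√8)i)|10⟩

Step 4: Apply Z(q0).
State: (0.8536 + (1/√8)i)|00⟩ + (-0.1464 + (1/√8)i)|10⟩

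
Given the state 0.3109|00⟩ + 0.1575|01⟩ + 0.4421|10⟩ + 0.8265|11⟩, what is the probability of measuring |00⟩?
0.09666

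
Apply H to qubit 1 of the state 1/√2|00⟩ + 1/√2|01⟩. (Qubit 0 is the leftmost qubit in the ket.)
|00⟩

H on qubit 1 mixes each pair of kets that differ only in qubit 1: amplitudes (a, b) of (|…0…⟩, |…1…⟩) become ((a + b)/√2, (a − b)/√2). Kets absent from the input have amplitude 0.
(|00⟩, |01⟩): (a, b) = (1/√2, 1/√2) → (1, 0)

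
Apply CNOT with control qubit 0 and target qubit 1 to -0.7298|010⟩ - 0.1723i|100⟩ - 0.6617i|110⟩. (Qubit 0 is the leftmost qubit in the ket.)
-0.7298|010⟩ - 0.6617i|100⟩ - 0.1723i|110⟩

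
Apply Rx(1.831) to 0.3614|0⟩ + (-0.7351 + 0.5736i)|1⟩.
(0.675 + 0.5828i)|0⟩ + (-0.448 + 0.06301i)|1⟩

Rx(1.831) = [[cos(θ/2), −i·sin(θ/2)], [−i·sin(θ/2), cos(θ/2)]]; θ = 1.831, cos(θ/2) ≈ 0.609394, sin(θ/2) ≈ 0.792867.
With a = amp(|0⟩) = 0.3614 and b = amp(|1⟩) = (-0.7351 + 0.5736i):
new amp(|0⟩) = (0.609394)·a + (-0.792867i)·b = (0.675 + 0.5828i)
new amp(|1⟩) = (-0.792867i)·a + (0.609394)·b = (-0.448 + 0.06301i)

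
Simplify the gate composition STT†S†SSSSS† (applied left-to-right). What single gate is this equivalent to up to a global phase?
S†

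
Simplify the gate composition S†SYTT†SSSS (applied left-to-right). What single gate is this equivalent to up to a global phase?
Y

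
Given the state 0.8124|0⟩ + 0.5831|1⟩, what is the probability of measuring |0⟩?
0.66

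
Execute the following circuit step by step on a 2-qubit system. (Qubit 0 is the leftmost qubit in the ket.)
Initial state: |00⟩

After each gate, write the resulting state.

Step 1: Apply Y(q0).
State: i|10⟩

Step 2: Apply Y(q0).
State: |00⟩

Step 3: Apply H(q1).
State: 1/√2|00⟩ + 1/√2|01⟩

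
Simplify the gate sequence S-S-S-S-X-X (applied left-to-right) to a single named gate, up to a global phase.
I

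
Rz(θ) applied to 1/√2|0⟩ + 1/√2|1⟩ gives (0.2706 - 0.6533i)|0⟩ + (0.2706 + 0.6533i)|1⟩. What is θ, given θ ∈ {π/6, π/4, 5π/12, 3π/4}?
3π/4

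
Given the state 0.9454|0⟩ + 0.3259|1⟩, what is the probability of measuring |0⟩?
0.8938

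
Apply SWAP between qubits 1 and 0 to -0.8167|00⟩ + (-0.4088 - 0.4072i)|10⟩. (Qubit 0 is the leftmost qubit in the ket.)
-0.8167|00⟩ + (-0.4088 - 0.4072i)|01⟩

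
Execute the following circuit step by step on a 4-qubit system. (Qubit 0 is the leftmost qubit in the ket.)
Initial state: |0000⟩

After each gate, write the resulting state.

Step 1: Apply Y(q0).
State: i|1000⟩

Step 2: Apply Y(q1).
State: -|1100⟩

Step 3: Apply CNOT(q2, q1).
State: -|1100⟩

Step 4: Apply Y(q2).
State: -i|1110⟩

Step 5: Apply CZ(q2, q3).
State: -i|1110⟩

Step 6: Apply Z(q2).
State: i|1110⟩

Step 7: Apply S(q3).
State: i|1110⟩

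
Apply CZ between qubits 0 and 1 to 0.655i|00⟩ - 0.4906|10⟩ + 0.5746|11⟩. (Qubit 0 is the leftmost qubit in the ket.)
0.655i|00⟩ - 0.4906|10⟩ - 0.5746|11⟩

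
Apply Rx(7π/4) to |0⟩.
-0.9239|0⟩ - 0.3827i|1⟩

Rx(7π/4) = [[cos(θ/2), −i·sin(θ/2)], [−i·sin(θ/2), cos(θ/2)]]; θ = 7π/4, cos(θ/2) ≈ -0.92388, sin(θ/2) ≈ 0.382683.
With a = amp(|0⟩) = 1 and b = amp(|1⟩) = 0:
new amp(|0⟩) = (-0.92388)·a + (-0.382683i)·b = -0.9239
new amp(|1⟩) = (-0.382683i)·a + (-0.92388)·b = -0.3827i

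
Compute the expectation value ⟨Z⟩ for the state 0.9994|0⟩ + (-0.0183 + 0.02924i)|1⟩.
0.9976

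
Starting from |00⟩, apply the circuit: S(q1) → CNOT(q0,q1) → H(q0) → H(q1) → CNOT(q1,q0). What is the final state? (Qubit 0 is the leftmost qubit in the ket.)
1/2|00⟩ + 1/2|01⟩ + 1/2|10⟩ + 1/2|11⟩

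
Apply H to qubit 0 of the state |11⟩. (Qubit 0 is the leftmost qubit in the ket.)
1/√2|01⟩ - 1/√2|11⟩

H on qubit 0 mixes each pair of kets that differ only in qubit 0: amplitudes (a, b) of (|…0…⟩, |…1…⟩) become ((a + b)/√2, (a − b)/√2). Kets absent from the input have amplitude 0.
(|01⟩, |11⟩): (a, b) = (0, 1) → (1/√2, -1/√2)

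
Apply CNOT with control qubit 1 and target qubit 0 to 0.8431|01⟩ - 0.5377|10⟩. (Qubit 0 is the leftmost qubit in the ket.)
-0.5377|10⟩ + 0.8431|11⟩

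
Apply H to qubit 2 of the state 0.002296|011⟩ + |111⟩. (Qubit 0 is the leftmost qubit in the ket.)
0.001624|010⟩ - 0.001624|011⟩ + 1/√2|110⟩ - 1/√2|111⟩

H on qubit 2 mixes each pair of kets that differ only in qubit 2: amplitudes (a, b) of (|…0…⟩, |…1…⟩) become ((a + b)/√2, (a − b)/√2). Kets absent from the input have amplitude 0.
(|010⟩, |011⟩): (a, b) = (0, 0.002296) → (0.001624, -0.001624)
(|110⟩, |111⟩): (a, b) = (0, 1) → (1/√2, -1/√2)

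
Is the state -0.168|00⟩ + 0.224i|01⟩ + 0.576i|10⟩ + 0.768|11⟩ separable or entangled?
Separable

Writing the state as a|00⟩ + b|01⟩ + c|10⟩ + d|11⟩, it is a product state iff ad − bc = 0.
Here (a, b, c, d) = (-0.168, 0.224i, 0.576i, 0.768): ad − bc = (-0.168)(0.768) − (0.224i)(0.576i) = 0, so the state is separable.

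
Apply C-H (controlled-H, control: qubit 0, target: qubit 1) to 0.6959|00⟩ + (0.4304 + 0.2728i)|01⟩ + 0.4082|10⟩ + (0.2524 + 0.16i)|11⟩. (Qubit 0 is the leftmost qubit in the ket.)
0.6959|00⟩ + (0.4304 + 0.2728i)|01⟩ + (0.4671 + 0.1131i)|10⟩ + (0.1102 - 0.1131i)|11⟩

C-H leaves the control-|0⟩ kets |00⟩, |01⟩ unchanged and applies H to qubit 1 on the control-|1⟩ pair (|10⟩, |11⟩).
H = [[1/√2, 1/√2], [1/√2, -1/√2]].
With a = amp(|10⟩) = 0.4082 and b = amp(|11⟩) = (0.2524 + 0.16i):
new amp(|10⟩) = (1/√2)·a + (1/√2)·b = (0.4671 + 0.1131i)
new amp(|11⟩) = (1/√2)·a + (-1/√2)·b = (0.1102 - 0.1131i)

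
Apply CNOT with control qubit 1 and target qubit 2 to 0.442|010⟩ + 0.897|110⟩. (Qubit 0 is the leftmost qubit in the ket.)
0.442|011⟩ + 0.897|111⟩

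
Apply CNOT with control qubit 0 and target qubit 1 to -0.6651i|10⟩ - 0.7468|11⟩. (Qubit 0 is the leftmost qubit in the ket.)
-0.7468|10⟩ - 0.6651i|11⟩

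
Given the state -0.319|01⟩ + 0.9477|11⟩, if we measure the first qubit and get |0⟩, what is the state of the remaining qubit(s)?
-|1⟩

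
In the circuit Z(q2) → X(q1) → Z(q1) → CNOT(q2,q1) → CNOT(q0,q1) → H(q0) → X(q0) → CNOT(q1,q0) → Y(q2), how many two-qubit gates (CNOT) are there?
3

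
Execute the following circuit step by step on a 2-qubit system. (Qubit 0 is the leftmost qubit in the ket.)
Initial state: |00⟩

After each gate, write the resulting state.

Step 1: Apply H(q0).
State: 1/√2|00⟩ + 1/√2|10⟩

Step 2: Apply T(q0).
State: 1/√2|00⟩ + (1/2 + (1/2)i)|10⟩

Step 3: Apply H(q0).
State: (0.8536 + (1/√8)i)|00⟩ + (0.1464 - (1/√8)i)|10⟩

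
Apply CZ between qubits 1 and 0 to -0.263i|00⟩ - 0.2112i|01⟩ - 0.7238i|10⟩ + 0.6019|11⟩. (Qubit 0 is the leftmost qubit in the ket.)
-0.263i|00⟩ - 0.2112i|01⟩ - 0.7238i|10⟩ - 0.6019|11⟩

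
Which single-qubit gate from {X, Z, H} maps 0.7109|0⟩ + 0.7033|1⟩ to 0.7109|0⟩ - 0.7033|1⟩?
Z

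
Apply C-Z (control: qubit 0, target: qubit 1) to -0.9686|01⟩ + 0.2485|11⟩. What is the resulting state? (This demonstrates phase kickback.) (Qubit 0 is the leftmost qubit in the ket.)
-0.9686|01⟩ - 0.2485|11⟩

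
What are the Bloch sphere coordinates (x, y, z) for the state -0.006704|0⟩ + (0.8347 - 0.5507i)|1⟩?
(-0.01119, 0.007384, -0.9999)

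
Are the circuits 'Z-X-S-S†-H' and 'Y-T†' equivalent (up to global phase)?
No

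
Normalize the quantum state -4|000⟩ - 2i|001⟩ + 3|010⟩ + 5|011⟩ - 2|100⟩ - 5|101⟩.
-0.4391|000⟩ - 0.2195i|001⟩ + 0.3293|010⟩ + 0.5488|011⟩ - 0.2195|100⟩ - 0.5488|101⟩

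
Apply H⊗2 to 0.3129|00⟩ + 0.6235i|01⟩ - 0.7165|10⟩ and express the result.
(-0.2018 + 0.3118i)|00⟩ + (-0.2018 - 0.3118i)|01⟩ + (0.5147 + 0.3118i)|10⟩ + (0.5147 - 0.3118i)|11⟩

H⊗2 gives amp(|y⟩) = (1/2) Σ_x (−1)^(x·y) amp(|x⟩), where x·y is the number of positions in which both x and y have a 1.
|00⟩: (0.3129 + 0.6235i - 0.7165)/2 = (-0.2018 + 0.3118i)
|01⟩: (0.3129 - 0.6235i - 0.7165)/2 = (-0.2018 - 0.3118i)
|10⟩: (0.3129 + 0.6235i + 0.7165)/2 = (0.5147 + 0.3118i)
|11⟩: (0.3129 - 0.6235i + 0.7165)/2 = (0.5147 - 0.3118i)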